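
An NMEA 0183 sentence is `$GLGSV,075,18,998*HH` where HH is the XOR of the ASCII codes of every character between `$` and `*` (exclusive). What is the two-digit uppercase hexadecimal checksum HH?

XOR the ASCII codes of the payload characters:
  'G' = 0x47 → acc = 0x47
  'L' = 0x4C → acc = 0x0B
  'G' = 0x47 → acc = 0x4C
  'S' = 0x53 → acc = 0x1F
  'V' = 0x56 → acc = 0x49
  ',' = 0x2C → acc = 0x65
  '0' = 0x30 → acc = 0x55
  '7' = 0x37 → acc = 0x62
  '5' = 0x35 → acc = 0x57
  ',' = 0x2C → acc = 0x7B
  '1' = 0x31 → acc = 0x4A
  '8' = 0x38 → acc = 0x72
  ',' = 0x2C → acc = 0x5E
  '9' = 0x39 → acc = 0x67
  '9' = 0x39 → acc = 0x5E
  '8' = 0x38 → acc = 0x66
Checksum = 0x66.

66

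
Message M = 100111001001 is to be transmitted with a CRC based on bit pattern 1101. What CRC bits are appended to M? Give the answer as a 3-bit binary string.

Append 3 zeros: 100111001001000. Divide by 1101 (XOR where the leading bit is 1):
  pos 0: 1001 XOR 1101 = 0100
  pos 1: 1001 XOR 1101 = 0100
  pos 2: 1001 XOR 1101 = 0100
  pos 3: 1000 XOR 1101 = 0101
  pos 4: 1010 XOR 1101 = 0111
  pos 5: 1111 XOR 1101 = 0010
  pos 7: 1000 XOR 1101 = 0101
  pos 8: 1011 XOR 1101 = 0110
  pos 9: 1100 XOR 1101 = 0001
Remainder (last 3 bits) = 100. This is the CRC / FCS.

100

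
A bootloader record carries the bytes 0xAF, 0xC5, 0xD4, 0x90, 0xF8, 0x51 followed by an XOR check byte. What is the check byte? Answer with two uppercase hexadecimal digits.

XOR the bytes together:
  start with 0xAF
  0xAF ⊕ 0xC5 = 0x6A
  0x6A ⊕ 0xD4 = 0xBE
  0xBE ⊕ 0x90 = 0x2E
  0x2E ⊕ 0xF8 = 0xD6
  0xD6 ⊕ 0x51 = 0x87

87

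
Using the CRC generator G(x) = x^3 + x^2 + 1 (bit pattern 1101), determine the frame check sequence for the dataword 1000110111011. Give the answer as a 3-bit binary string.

111

Append 3 zeros: 1000110111011000. Divide by 1101 (XOR where the leading bit is 1):
  pos 0: 1000 XOR 1101 = 0101
  pos 1: 1011 XOR 1101 = 0110
  pos 2: 1101 XOR 1101 = 0000
  pos 7: 1110 XOR 1101 = 0011
  pos 9: 1111 XOR 1101 = 0010
  pos 11: 1000 XOR 1101 = 0101
  pos 12: 1010 XOR 1101 = 0111
Remainder (last 3 bits) = 111. This is the CRC / FCS.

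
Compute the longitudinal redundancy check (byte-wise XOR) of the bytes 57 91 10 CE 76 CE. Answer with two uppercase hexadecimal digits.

A0

XOR the bytes together:
  start with 0x57
  0x57 ⊕ 0x91 = 0xC6
  0xC6 ⊕ 0x10 = 0xD6
  0xD6 ⊕ 0xCE = 0x18
  0x18 ⊕ 0x76 = 0x6E
  0x6E ⊕ 0xCE = 0xA0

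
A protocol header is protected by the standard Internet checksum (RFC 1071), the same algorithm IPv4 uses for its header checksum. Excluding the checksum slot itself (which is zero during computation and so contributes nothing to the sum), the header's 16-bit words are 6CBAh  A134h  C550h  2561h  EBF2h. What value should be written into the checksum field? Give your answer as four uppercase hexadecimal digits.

One's-complement addition (fold any carry out of bit 15 back into bit 0):
  0x6CBA + 0xA134 = 0x10DEE → wrap carry → 0x0DEF
  0x0DEF + 0xC550 = 0x0D33F
  0xD33F + 0x2561 = 0x0F8A0
  0xF8A0 + 0xEBF2 = 0x1E492 → wrap carry → 0xE493
One's-complement sum = 0xE493.
Checksum = ~0xE493 & 0xFFFF = 0x1B6C.

1B6C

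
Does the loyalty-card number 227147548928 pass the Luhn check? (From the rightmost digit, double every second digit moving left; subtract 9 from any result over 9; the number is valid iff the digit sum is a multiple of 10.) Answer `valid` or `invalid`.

valid

From the right, keep odd positions and double even positions (subtract 9 from any doubled value over 9):
  doubled (positions 2,4,...): 4 7 1 8 5 4 → sum 29
  kept (positions 1,3,...): 8 9 4 7 1 2 → sum 31
Total = 60.
60 mod 10 = 0, so the number is valid.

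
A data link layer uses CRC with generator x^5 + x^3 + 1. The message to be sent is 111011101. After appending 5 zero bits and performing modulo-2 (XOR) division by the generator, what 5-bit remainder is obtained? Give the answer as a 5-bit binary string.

00111

Append 5 zeros: 11101110100000. Divide by 101001 (XOR where the leading bit is 1):
  pos 0: 111011 XOR 101001 = 010010
  pos 1: 100101 XOR 101001 = 001100
  pos 3: 110001 XOR 101001 = 011000
  pos 4: 110000 XOR 101001 = 011001
  pos 5: 110010 XOR 101001 = 011011
  pos 6: 110110 XOR 101001 = 011111
  pos 7: 111110 XOR 101001 = 010111
  pos 8: 101110 XOR 101001 = 000111
Remainder (last 5 bits) = 00111. This is the CRC / FCS.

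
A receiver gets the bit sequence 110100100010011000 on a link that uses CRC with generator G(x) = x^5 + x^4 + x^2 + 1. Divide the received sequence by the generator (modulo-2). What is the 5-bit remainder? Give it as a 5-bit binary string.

00001

Modulo-2 division of 110100100010011000 by 110101:
  pos 0: 110100 XOR 110101 = 000001
  pos 5: 110001 XOR 110101 = 000100
  pos 8: 100001 XOR 110101 = 010100
  pos 9: 101001 XOR 110101 = 011100
  pos 10: 111000 XOR 110101 = 001101
  pos 12: 110100 XOR 110101 = 000001
Remainder = 00001 (nonzero — an error is detected).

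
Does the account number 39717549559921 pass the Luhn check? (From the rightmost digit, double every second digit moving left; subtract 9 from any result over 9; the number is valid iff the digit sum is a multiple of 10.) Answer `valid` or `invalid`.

From the right, keep odd positions and double even positions (subtract 9 from any doubled value over 9):
  doubled (positions 2,4,...): 4 9 1 8 5 5 6 → sum 38
  kept (positions 1,3,...): 1 9 5 9 5 1 9 → sum 39
Total = 77.
77 mod 10 = 7, so the number is invalid.

invalid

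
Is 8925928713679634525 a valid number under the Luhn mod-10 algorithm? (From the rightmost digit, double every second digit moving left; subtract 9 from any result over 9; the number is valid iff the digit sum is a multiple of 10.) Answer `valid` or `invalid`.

From the right, keep odd positions and double even positions (subtract 9 from any doubled value over 9):
  doubled (positions 2,4,...): 4 8 3 5 6 5 4 1 9 → sum 45
  kept (positions 1,3,...): 5 5 3 9 6 1 8 9 2 8 → sum 56
Total = 101.
101 mod 10 = 1, so the number is invalid.

invalid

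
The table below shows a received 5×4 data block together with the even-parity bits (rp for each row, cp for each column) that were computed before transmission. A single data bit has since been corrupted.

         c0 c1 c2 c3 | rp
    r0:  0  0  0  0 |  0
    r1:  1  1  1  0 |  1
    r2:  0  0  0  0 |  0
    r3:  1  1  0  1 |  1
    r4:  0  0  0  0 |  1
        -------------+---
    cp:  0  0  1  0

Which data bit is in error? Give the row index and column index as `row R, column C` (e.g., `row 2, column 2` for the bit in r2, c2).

Recompute each row's even parity and compare to rp:
  r0: data parity 0, sent rp 0 → ok
  r1: data parity 1, sent rp 1 → ok
  r2: data parity 0, sent rp 0 → ok
  r3: data parity 1, sent rp 1 → ok
  r4: data parity 0, sent rp 1 → mismatch
Recompute each column's even parity and compare to cp:
  c0: data parity 0, sent cp 0 → ok
  c1: data parity 0, sent cp 0 → ok
  c2: data parity 1, sent cp 1 → ok
  c3: data parity 1, sent cp 0 → mismatch
Exactly one row (r4) and one column (c3) fail → the flipped bit is at their intersection.

row 4, column 3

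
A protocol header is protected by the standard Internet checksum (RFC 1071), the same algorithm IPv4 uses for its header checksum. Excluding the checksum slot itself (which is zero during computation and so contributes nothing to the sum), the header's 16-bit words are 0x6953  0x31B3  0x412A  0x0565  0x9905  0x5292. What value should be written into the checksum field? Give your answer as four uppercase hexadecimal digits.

32D2

One's-complement addition (fold any carry out of bit 15 back into bit 0):
  0x6953 + 0x31B3 = 0x09B06
  0x9B06 + 0x412A = 0x0DC30
  0xDC30 + 0x0565 = 0x0E195
  0xE195 + 0x9905 = 0x17A9A → wrap carry → 0x7A9B
  0x7A9B + 0x5292 = 0x0CD2D
One's-complement sum = 0xCD2D.
Checksum = ~0xCD2D & 0xFFFF = 0x32D2.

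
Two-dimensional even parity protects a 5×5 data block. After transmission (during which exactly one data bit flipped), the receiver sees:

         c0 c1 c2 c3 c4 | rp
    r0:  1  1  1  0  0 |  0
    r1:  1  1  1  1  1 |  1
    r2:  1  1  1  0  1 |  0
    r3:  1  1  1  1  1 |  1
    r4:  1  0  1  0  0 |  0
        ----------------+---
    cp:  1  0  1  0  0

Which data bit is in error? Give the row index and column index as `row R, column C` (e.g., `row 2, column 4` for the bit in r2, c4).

row 0, column 4

Recompute each row's even parity and compare to rp:
  r0: data parity 1, sent rp 0 → mismatch
  r1: data parity 1, sent rp 1 → ok
  r2: data parity 0, sent rp 0 → ok
  r3: data parity 1, sent rp 1 → ok
  r4: data parity 0, sent rp 0 → ok
Recompute each column's even parity and compare to cp:
  c0: data parity 1, sent cp 1 → ok
  c1: data parity 0, sent cp 0 → ok
  c2: data parity 1, sent cp 1 → ok
  c3: data parity 0, sent cp 0 → ok
  c4: data parity 1, sent cp 0 → mismatch
Exactly one row (r0) and one column (c4) fail → the flipped bit is at their intersection.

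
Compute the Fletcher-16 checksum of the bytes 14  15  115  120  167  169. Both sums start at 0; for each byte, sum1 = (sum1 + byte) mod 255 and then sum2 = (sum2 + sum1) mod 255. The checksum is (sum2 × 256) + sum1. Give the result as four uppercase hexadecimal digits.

CF5A

Running sums (mod 255):
  after byte 0 (14): sum1=14, sum2=14
  after byte 1 (15): sum1=29, sum2=43
  after byte 2 (115): sum1=144, sum2=187
  after byte 3 (120): sum1=9, sum2=196
  after byte 4 (167): sum1=176, sum2=117
  after byte 5 (169): sum1=90, sum2=207
Checksum = sum2·256 + sum1 = 207·256 + 90 = 53082 = 0xCF5A.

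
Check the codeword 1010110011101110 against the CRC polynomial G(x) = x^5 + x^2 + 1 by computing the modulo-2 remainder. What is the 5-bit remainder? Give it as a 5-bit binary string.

Modulo-2 division of 1010110011101110 by 100101:
  pos 0: 101011 XOR 100101 = 001110
  pos 2: 111000 XOR 100101 = 011101
  pos 3: 111011 XOR 100101 = 011110
  pos 4: 111101 XOR 100101 = 011000
  pos 5: 110001 XOR 100101 = 010100
  pos 6: 101000 XOR 100101 = 001101
  pos 8: 110111 XOR 100101 = 010010
  pos 9: 100101 XOR 100101 = 000000
Remainder = 00000 (zero — the frame passes the CRC check).

00000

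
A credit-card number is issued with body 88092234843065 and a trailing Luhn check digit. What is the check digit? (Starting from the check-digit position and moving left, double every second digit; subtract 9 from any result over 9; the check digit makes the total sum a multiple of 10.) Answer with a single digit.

3

Partial digits right→left: 5 6 0 3 4 8 4 3 2 2 9 0 8 8
Double every second digit counting from the check-digit position (so the 1st, 3rd, 5th, ... of the partial from the right).
  doubled (with −9 where >9): 1 0 8 8 4 9 7 → sum 37
  kept as-is: 6 3 8 3 2 0 8 → sum 30
Total = 37 + 30 = 67.
Check digit = (10 − (67 mod 10)) mod 10 = 3.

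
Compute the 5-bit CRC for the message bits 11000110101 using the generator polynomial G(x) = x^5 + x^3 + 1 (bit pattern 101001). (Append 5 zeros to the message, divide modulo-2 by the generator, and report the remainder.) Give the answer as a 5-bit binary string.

Append 5 zeros: 1100011010100000. Divide by 101001 (XOR where the leading bit is 1):
  pos 0: 110001 XOR 101001 = 011000
  pos 1: 110001 XOR 101001 = 011000
  pos 2: 110000 XOR 101001 = 011001
  pos 3: 110011 XOR 101001 = 011010
  pos 4: 110100 XOR 101001 = 011101
  pos 5: 111011 XOR 101001 = 010010
  pos 6: 100100 XOR 101001 = 001101
  pos 8: 110100 XOR 101001 = 011101
  pos 9: 111010 XOR 101001 = 010011
  pos 10: 100110 XOR 101001 = 001111
Remainder (last 5 bits) = 01111. This is the CRC / FCS.

01111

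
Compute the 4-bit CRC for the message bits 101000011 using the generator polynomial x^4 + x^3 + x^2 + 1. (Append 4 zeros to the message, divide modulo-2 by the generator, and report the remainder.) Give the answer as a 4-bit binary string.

Append 4 zeros: 1010000110000. Divide by 11101 (XOR where the leading bit is 1):
  pos 0: 10100 XOR 11101 = 01001
  pos 1: 10010 XOR 11101 = 01111
  pos 2: 11110 XOR 11101 = 00011
  pos 5: 11110 XOR 11101 = 00011
  pos 8: 11000 XOR 11101 = 00101
Remainder (last 4 bits) = 0101. This is the CRC / FCS.

0101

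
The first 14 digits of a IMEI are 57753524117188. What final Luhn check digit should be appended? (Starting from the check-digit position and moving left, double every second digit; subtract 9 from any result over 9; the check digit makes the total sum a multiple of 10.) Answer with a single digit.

Partial digits right→left: 8 8 1 7 1 1 4 2 5 3 5 7 7 5
Double every second digit counting from the check-digit position (so the 1st, 3rd, 5th, ... of the partial from the right).
  doubled (with −9 where >9): 7 2 2 8 1 1 5 → sum 26
  kept as-is: 8 7 1 2 3 7 5 → sum 33
Total = 26 + 33 = 59.
Check digit = (10 − (59 mod 10)) mod 10 = 1.

1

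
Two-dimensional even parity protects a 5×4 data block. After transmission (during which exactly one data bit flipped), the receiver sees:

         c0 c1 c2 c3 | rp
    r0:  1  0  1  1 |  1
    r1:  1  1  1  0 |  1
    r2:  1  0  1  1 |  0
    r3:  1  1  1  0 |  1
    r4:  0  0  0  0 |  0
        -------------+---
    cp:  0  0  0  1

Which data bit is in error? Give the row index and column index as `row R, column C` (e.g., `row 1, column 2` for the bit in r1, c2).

row 2, column 3

Recompute each row's even parity and compare to rp:
  r0: data parity 1, sent rp 1 → ok
  r1: data parity 1, sent rp 1 → ok
  r2: data parity 1, sent rp 0 → mismatch
  r3: data parity 1, sent rp 1 → ok
  r4: data parity 0, sent rp 0 → ok
Recompute each column's even parity and compare to cp:
  c0: data parity 0, sent cp 0 → ok
  c1: data parity 0, sent cp 0 → ok
  c2: data parity 0, sent cp 0 → ok
  c3: data parity 0, sent cp 1 → mismatch
Exactly one row (r2) and one column (c3) fail → the flipped bit is at their intersection.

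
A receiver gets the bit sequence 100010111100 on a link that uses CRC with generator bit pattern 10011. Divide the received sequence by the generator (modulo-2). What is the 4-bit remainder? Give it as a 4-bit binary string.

1100

Modulo-2 division of 100010111100 by 10011:
  pos 0: 10001 XOR 10011 = 00010
  pos 3: 10011 XOR 10011 = 00000
Remainder = 1100 (nonzero — an error is detected).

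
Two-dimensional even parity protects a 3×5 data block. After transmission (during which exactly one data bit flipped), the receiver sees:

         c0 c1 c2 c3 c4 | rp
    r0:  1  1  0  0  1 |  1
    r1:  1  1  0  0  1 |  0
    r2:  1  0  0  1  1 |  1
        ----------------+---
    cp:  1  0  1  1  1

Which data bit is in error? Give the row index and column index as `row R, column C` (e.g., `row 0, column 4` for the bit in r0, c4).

Recompute each row's even parity and compare to rp:
  r0: data parity 1, sent rp 1 → ok
  r1: data parity 1, sent rp 0 → mismatch
  r2: data parity 1, sent rp 1 → ok
Recompute each column's even parity and compare to cp:
  c0: data parity 1, sent cp 1 → ok
  c1: data parity 0, sent cp 0 → ok
  c2: data parity 0, sent cp 1 → mismatch
  c3: data parity 1, sent cp 1 → ok
  c4: data parity 1, sent cp 1 → ok
Exactly one row (r1) and one column (c2) fail → the flipped bit is at their intersection.

row 1, column 2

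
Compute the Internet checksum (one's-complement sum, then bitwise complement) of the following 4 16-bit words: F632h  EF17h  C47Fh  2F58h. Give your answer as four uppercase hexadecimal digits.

26DD

One's-complement addition (fold any carry out of bit 15 back into bit 0):
  0xF632 + 0xEF17 = 0x1E549 → wrap carry → 0xE54A
  0xE54A + 0xC47F = 0x1A9C9 → wrap carry → 0xA9CA
  0xA9CA + 0x2F58 = 0x0D922
One's-complement sum = 0xD922.
Checksum = ~0xD922 & 0xFFFF = 0x26DD.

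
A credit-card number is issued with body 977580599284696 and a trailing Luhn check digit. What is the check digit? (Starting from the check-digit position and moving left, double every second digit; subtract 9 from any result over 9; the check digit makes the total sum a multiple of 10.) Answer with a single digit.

Partial digits right→left: 6 9 6 4 8 2 9 9 5 0 8 5 7 7 9
Double every second digit counting from the check-digit position (so the 1st, 3rd, 5th, ... of the partial from the right).
  doubled (with −9 where >9): 3 3 7 9 1 7 5 9 → sum 44
  kept as-is: 9 4 2 9 0 5 7 → sum 36
Total = 44 + 36 = 80.
Check digit = (10 − (80 mod 10)) mod 10 = 0.

0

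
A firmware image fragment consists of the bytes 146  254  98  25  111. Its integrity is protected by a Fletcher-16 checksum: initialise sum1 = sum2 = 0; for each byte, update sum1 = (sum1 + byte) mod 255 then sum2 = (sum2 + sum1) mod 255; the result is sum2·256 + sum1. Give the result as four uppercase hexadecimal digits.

Running sums (mod 255):
  after byte 0 (146): sum1=146, sum2=146
  after byte 1 (254): sum1=145, sum2=36
  after byte 2 (98): sum1=243, sum2=24
  after byte 3 (25): sum1=13, sum2=37
  after byte 4 (111): sum1=124, sum2=161
Checksum = sum2·256 + sum1 = 161·256 + 124 = 41340 = 0xA17C.

A17C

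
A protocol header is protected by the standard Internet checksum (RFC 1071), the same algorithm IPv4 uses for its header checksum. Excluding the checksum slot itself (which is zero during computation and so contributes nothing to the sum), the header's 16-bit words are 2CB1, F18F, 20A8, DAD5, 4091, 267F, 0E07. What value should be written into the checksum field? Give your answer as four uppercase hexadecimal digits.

One's-complement addition (fold any carry out of bit 15 back into bit 0):
  0x2CB1 + 0xF18F = 0x11E40 → wrap carry → 0x1E41
  0x1E41 + 0x20A8 = 0x03EE9
  0x3EE9 + 0xDAD5 = 0x119BE → wrap carry → 0x19BF
  0x19BF + 0x4091 = 0x05A50
  0x5A50 + 0x267F = 0x080CF
  0x80CF + 0x0E07 = 0x08ED6
One's-complement sum = 0x8ED6.
Checksum = ~0x8ED6 & 0xFFFF = 0x7129.

7129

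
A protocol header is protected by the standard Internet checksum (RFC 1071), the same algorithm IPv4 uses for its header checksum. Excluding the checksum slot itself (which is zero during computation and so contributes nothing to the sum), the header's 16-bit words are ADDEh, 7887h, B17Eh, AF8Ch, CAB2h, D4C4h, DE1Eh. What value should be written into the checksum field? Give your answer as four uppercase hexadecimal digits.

One's-complement addition (fold any carry out of bit 15 back into bit 0):
  0xADDE + 0x7887 = 0x12665 → wrap carry → 0x2666
  0x2666 + 0xB17E = 0x0D7E4
  0xD7E4 + 0xAF8C = 0x18770 → wrap carry → 0x8771
  0x8771 + 0xCAB2 = 0x15223 → wrap carry → 0x5224
  0x5224 + 0xD4C4 = 0x126E8 → wrap carry → 0x26E9
  0x26E9 + 0xDE1E = 0x10507 → wrap carry → 0x0508
One's-complement sum = 0x0508.
Checksum = ~0x0508 & 0xFFFF = 0xFAF7.

FAF7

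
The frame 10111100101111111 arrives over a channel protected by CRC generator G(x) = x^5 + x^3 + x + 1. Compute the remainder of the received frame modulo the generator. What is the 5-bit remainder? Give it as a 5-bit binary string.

10011

Modulo-2 division of 10111100101111111 by 101011:
  pos 0: 101111 XOR 101011 = 000100
  pos 3: 100001 XOR 101011 = 001010
  pos 5: 101001 XOR 101011 = 000010
  pos 9: 101111 XOR 101011 = 000100
Remainder = 10011 (nonzero — an error is detected).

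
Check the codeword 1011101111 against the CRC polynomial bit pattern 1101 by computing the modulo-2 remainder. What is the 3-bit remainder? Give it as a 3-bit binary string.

Modulo-2 division of 1011101111 by 1101:
  pos 0: 1011 XOR 1101 = 0110
  pos 1: 1101 XOR 1101 = 0000
  pos 6: 1111 XOR 1101 = 0010
Remainder = 010 (nonzero — an error is detected).

010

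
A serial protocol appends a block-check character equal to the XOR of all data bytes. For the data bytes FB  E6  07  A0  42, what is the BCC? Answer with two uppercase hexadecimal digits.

F8

XOR the bytes together:
  start with 0xFB
  0xFB ⊕ 0xE6 = 0x1D
  0x1D ⊕ 0x07 = 0x1A
  0x1A ⊕ 0xA0 = 0xBA
  0xBA ⊕ 0x42 = 0xF8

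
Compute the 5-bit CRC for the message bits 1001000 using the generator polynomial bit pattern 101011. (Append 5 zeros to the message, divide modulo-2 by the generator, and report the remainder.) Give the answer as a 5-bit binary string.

Append 5 zeros: 100100000000. Divide by 101011 (XOR where the leading bit is 1):
  pos 0: 100100 XOR 101011 = 001111
  pos 2: 111100 XOR 101011 = 010111
  pos 3: 101110 XOR 101011 = 000101
  pos 6: 101000 XOR 101011 = 000011
Remainder (last 5 bits) = 00011. This is the CRC / FCS.

00011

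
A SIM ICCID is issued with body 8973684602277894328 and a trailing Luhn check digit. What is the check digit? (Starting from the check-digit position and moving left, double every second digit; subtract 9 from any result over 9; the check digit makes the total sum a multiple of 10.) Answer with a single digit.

7

Partial digits right→left: 8 2 3 4 9 8 7 7 2 2 0 6 4 8 6 3 7 9 8
Double every second digit counting from the check-digit position (so the 1st, 3rd, 5th, ... of the partial from the right).
  doubled (with −9 where >9): 7 6 9 5 4 0 8 3 5 7 → sum 54
  kept as-is: 2 4 8 7 2 6 8 3 9 → sum 49
Total = 54 + 49 = 103.
Check digit = (10 − (103 mod 10)) mod 10 = 7.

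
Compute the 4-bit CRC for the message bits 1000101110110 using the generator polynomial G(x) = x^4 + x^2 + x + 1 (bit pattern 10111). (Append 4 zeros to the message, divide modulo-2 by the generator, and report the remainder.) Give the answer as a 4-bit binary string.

Append 4 zeros: 10001011101100000. Divide by 10111 (XOR where the leading bit is 1):
  pos 0: 10001 XOR 10111 = 00110
  pos 2: 11001 XOR 10111 = 01110
  pos 3: 11101 XOR 10111 = 01010
  pos 4: 10101 XOR 10111 = 00010
  pos 7: 10011 XOR 10111 = 00100
  pos 9: 10000 XOR 10111 = 00111
  pos 11: 11100 XOR 10111 = 01011
  pos 12: 10110 XOR 10111 = 00001
Remainder (last 4 bits) = 0001. This is the CRC / FCS.

0001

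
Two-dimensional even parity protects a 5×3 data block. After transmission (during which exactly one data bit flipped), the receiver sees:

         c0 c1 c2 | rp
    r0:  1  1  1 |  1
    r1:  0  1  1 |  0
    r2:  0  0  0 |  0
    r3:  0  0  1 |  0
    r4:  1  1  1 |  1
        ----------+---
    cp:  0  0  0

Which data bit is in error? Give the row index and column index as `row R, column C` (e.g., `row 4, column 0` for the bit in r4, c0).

Recompute each row's even parity and compare to rp:
  r0: data parity 1, sent rp 1 → ok
  r1: data parity 0, sent rp 0 → ok
  r2: data parity 0, sent rp 0 → ok
  r3: data parity 1, sent rp 0 → mismatch
  r4: data parity 1, sent rp 1 → ok
Recompute each column's even parity and compare to cp:
  c0: data parity 0, sent cp 0 → ok
  c1: data parity 1, sent cp 0 → mismatch
  c2: data parity 0, sent cp 0 → ok
Exactly one row (r3) and one column (c1) fail → the flipped bit is at their intersection.

row 3, column 1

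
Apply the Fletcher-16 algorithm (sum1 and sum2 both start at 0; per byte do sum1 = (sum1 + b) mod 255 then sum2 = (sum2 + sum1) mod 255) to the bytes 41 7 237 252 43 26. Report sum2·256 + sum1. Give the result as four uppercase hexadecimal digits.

Running sums (mod 255):
  after byte 0 (41): sum1=41, sum2=41
  after byte 1 (7): sum1=48, sum2=89
  after byte 2 (237): sum1=30, sum2=119
  after byte 3 (252): sum1=27, sum2=146
  after byte 4 (43): sum1=70, sum2=216
  after byte 5 (26): sum1=96, sum2=57
Checksum = sum2·256 + sum1 = 57·256 + 96 = 14688 = 0x3960.

3960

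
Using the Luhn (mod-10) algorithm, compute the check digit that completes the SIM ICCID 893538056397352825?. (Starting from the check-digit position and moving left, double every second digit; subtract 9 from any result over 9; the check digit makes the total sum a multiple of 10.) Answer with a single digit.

Partial digits right→left: 5 2 8 2 5 3 7 9 3 6 5 0 8 3 5 3 9 8
Double every second digit counting from the check-digit position (so the 1st, 3rd, 5th, ... of the partial from the right).
  doubled (with −9 where >9): 1 7 1 5 6 1 7 1 9 → sum 38
  kept as-is: 2 2 3 9 6 0 3 3 8 → sum 36
Total = 38 + 36 = 74.
Check digit = (10 − (74 mod 10)) mod 10 = 6.

6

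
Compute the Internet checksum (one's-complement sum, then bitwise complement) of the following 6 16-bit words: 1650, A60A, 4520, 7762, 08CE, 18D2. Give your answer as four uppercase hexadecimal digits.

6582

One's-complement addition (fold any carry out of bit 15 back into bit 0):
  0x1650 + 0xA60A = 0x0BC5A
  0xBC5A + 0x4520 = 0x1017A → wrap carry → 0x017B
  0x017B + 0x7762 = 0x078DD
  0x78DD + 0x08CE = 0x081AB
  0x81AB + 0x18D2 = 0x09A7D
One's-complement sum = 0x9A7D.
Checksum = ~0x9A7D & 0xFFFF = 0x6582.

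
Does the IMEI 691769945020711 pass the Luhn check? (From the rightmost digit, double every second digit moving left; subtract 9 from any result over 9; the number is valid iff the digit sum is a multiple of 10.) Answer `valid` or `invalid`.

From the right, keep odd positions and double even positions (subtract 9 from any doubled value over 9):
  doubled (positions 2,4,...): 2 0 0 8 9 5 9 → sum 33
  kept (positions 1,3,...): 1 7 2 5 9 6 1 6 → sum 37
Total = 70.
70 mod 10 = 0, so the number is valid.

valid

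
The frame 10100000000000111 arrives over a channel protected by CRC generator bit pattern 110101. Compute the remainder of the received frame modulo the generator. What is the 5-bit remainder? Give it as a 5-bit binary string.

Modulo-2 division of 10100000000000111 by 110101:
  pos 0: 101000 XOR 110101 = 011101
  pos 1: 111010 XOR 110101 = 001111
  pos 3: 111100 XOR 110101 = 001001
  pos 5: 100100 XOR 110101 = 010001
  pos 6: 100010 XOR 110101 = 010111
  pos 7: 101110 XOR 110101 = 011011
  pos 8: 110110 XOR 110101 = 000011
Remainder = 11111 (nonzero — an error is detected).

11111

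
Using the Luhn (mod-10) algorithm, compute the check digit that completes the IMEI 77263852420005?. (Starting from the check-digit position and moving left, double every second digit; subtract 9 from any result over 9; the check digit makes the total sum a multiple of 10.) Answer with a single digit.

Partial digits right→left: 5 0 0 0 2 4 2 5 8 3 6 2 7 7
Double every second digit counting from the check-digit position (so the 1st, 3rd, 5th, ... of the partial from the right).
  doubled (with −9 where >9): 1 0 4 4 7 3 5 → sum 24
  kept as-is: 0 0 4 5 3 2 7 → sum 21
Total = 24 + 21 = 45.
Check digit = (10 − (45 mod 10)) mod 10 = 5.

5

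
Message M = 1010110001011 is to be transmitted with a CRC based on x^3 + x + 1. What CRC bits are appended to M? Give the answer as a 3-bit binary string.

Append 3 zeros: 1010110001011000. Divide by 1011 (XOR where the leading bit is 1):
  pos 0: 1010 XOR 1011 = 0001
  pos 3: 1110 XOR 1011 = 0101
  pos 4: 1010 XOR 1011 = 0001
  pos 7: 1010 XOR 1011 = 0001
  pos 10: 1110 XOR 1011 = 0101
  pos 11: 1010 XOR 1011 = 0001
Remainder (last 3 bits) = 010. This is the CRC / FCS.

010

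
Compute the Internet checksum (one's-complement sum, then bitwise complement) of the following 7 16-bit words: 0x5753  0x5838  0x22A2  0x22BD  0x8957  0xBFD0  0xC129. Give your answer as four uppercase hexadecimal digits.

00C3

One's-complement addition (fold any carry out of bit 15 back into bit 0):
  0x5753 + 0x5838 = 0x0AF8B
  0xAF8B + 0x22A2 = 0x0D22D
  0xD22D + 0x22BD = 0x0F4EA
  0xF4EA + 0x8957 = 0x17E41 → wrap carry → 0x7E42
  0x7E42 + 0xBFD0 = 0x13E12 → wrap carry → 0x3E13
  0x3E13 + 0xC129 = 0x0FF3C
One's-complement sum = 0xFF3C.
Checksum = ~0xFF3C & 0xFFFF = 0x00C3.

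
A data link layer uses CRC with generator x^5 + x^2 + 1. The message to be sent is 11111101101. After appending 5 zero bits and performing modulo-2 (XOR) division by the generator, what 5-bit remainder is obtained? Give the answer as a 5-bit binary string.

Append 5 zeros: 1111110110100000. Divide by 100101 (XOR where the leading bit is 1):
  pos 0: 111111 XOR 100101 = 011010
  pos 1: 110100 XOR 100101 = 010001
  pos 2: 100011 XOR 100101 = 000110
  pos 5: 110101 XOR 100101 = 010000
  pos 6: 100000 XOR 100101 = 000101
  pos 9: 101000 XOR 100101 = 001101
Remainder (last 5 bits) = 11010. This is the CRC / FCS.

11010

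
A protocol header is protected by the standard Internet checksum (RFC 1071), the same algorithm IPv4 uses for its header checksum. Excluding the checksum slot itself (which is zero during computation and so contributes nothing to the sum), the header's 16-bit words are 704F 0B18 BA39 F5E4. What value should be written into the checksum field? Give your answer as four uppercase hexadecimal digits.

D479

One's-complement addition (fold any carry out of bit 15 back into bit 0):
  0x704F + 0x0B18 = 0x07B67
  0x7B67 + 0xBA39 = 0x135A0 → wrap carry → 0x35A1
  0x35A1 + 0xF5E4 = 0x12B85 → wrap carry → 0x2B86
One's-complement sum = 0x2B86.
Checksum = ~0x2B86 & 0xFFFF = 0xD479.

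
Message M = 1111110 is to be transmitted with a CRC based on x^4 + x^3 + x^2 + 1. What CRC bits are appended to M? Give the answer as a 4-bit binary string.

Append 4 zeros: 11111100000. Divide by 11101 (XOR where the leading bit is 1):
  pos 0: 11111 XOR 11101 = 00010
  pos 3: 10100 XOR 11101 = 01001
  pos 4: 10010 XOR 11101 = 01111
  pos 5: 11110 XOR 11101 = 00011
Remainder (last 4 bits) = 0110. This is the CRC / FCS.

0110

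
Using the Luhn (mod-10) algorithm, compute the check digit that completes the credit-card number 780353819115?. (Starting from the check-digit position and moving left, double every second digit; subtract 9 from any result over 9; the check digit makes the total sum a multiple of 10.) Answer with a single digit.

6

Partial digits right→left: 5 1 1 9 1 8 3 5 3 0 8 7
Double every second digit counting from the check-digit position (so the 1st, 3rd, 5th, ... of the partial from the right).
  doubled (with −9 where >9): 1 2 2 6 6 7 → sum 24
  kept as-is: 1 9 8 5 0 7 → sum 30
Total = 24 + 30 = 54.
Check digit = (10 − (54 mod 10)) mod 10 = 6.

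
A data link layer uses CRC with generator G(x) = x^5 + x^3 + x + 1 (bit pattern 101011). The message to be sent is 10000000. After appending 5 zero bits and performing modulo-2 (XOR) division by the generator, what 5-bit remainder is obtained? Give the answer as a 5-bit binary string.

11010

Append 5 zeros: 1000000000000. Divide by 101011 (XOR where the leading bit is 1):
  pos 0: 100000 XOR 101011 = 001011
  pos 2: 101100 XOR 101011 = 000111
  pos 5: 111000 XOR 101011 = 010011
  pos 6: 100110 XOR 101011 = 001101
Remainder (last 5 bits) = 11010. This is the CRC / FCS.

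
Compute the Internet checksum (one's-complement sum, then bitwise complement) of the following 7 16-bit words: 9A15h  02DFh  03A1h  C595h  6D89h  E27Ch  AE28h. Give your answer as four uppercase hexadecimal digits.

One's-complement addition (fold any carry out of bit 15 back into bit 0):
  0x9A15 + 0x02DF = 0x09CF4
  0x9CF4 + 0x03A1 = 0x0A095
  0xA095 + 0xC595 = 0x1662A → wrap carry → 0x662B
  0x662B + 0x6D89 = 0x0D3B4
  0xD3B4 + 0xE27C = 0x1B630 → wrap carry → 0xB631
  0xB631 + 0xAE28 = 0x16459 → wrap carry → 0x645A
One's-complement sum = 0x645A.
Checksum = ~0x645A & 0xFFFF = 0x9BA5.

9BA5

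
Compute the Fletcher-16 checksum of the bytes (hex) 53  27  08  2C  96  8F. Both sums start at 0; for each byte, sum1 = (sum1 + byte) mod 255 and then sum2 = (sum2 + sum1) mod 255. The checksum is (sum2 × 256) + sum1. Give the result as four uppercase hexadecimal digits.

Running sums (mod 255):
  after byte 0 (53): sum1=83, sum2=83
  after byte 1 (27): sum1=122, sum2=205
  after byte 2 (08): sum1=130, sum2=80
  after byte 3 (2C): sum1=174, sum2=254
  after byte 4 (96): sum1=69, sum2=68
  after byte 5 (8F): sum1=212, sum2=25
Checksum = sum2·256 + sum1 = 25·256 + 212 = 6612 = 0x19D4.

19D4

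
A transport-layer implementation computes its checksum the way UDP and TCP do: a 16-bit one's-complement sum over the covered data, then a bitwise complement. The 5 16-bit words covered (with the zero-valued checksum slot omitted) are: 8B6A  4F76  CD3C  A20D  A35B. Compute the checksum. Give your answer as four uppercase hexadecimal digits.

1279

One's-complement addition (fold any carry out of bit 15 back into bit 0):
  0x8B6A + 0x4F76 = 0x0DAE0
  0xDAE0 + 0xCD3C = 0x1A81C → wrap carry → 0xA81D
  0xA81D + 0xA20D = 0x14A2A → wrap carry → 0x4A2B
  0x4A2B + 0xA35B = 0x0ED86
One's-complement sum = 0xED86.
Checksum = ~0xED86 & 0xFFFF = 0x1279.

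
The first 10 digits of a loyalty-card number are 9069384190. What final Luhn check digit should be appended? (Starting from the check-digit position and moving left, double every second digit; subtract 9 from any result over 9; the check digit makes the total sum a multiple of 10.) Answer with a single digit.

1

Partial digits right→left: 0 9 1 4 8 3 9 6 0 9
Double every second digit counting from the check-digit position (so the 1st, 3rd, 5th, ... of the partial from the right).
  doubled (with −9 where >9): 0 2 7 9 0 → sum 18
  kept as-is: 9 4 3 6 9 → sum 31
Total = 18 + 31 = 49.
Check digit = (10 − (49 mod 10)) mod 10 = 1.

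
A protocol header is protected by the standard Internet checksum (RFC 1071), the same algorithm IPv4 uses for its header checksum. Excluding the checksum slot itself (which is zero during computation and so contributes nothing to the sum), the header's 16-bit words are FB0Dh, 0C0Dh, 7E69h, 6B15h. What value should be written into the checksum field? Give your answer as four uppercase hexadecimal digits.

One's-complement addition (fold any carry out of bit 15 back into bit 0):
  0xFB0D + 0x0C0D = 0x1071A → wrap carry → 0x071B
  0x071B + 0x7E69 = 0x08584
  0x8584 + 0x6B15 = 0x0F099
One's-complement sum = 0xF099.
Checksum = ~0xF099 & 0xFFFF = 0x0F66.

0F66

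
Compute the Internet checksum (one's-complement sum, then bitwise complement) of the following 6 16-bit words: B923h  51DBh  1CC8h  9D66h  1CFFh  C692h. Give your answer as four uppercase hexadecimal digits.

5740

One's-complement addition (fold any carry out of bit 15 back into bit 0):
  0xB923 + 0x51DB = 0x10AFE → wrap carry → 0x0AFF
  0x0AFF + 0x1CC8 = 0x027C7
  0x27C7 + 0x9D66 = 0x0C52D
  0xC52D + 0x1CFF = 0x0E22C
  0xE22C + 0xC692 = 0x1A8BE → wrap carry → 0xA8BF
One's-complement sum = 0xA8BF.
Checksum = ~0xA8BF & 0xFFFF = 0x5740.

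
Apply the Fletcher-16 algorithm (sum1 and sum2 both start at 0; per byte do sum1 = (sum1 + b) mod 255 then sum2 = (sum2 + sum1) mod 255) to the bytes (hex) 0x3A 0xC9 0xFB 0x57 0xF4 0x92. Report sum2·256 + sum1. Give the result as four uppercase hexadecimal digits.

C0DE

Running sums (mod 255):
  after byte 0 (0x3A): sum1=58, sum2=58
  after byte 1 (0xC9): sum1=4, sum2=62
  after byte 2 (0xFB): sum1=0, sum2=62
  after byte 3 (0x57): sum1=87, sum2=149
  after byte 4 (0xF4): sum1=76, sum2=225
  after byte 5 (0x92): sum1=222, sum2=192
Checksum = sum2·256 + sum1 = 192·256 + 222 = 49374 = 0xC0DE.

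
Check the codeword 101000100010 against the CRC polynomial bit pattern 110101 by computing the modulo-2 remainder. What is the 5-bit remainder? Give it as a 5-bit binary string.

Modulo-2 division of 101000100010 by 110101:
  pos 0: 101000 XOR 110101 = 011101
  pos 1: 111011 XOR 110101 = 001110
  pos 3: 111000 XOR 110101 = 001101
  pos 5: 110101 XOR 110101 = 000000
Remainder = 00000 (zero — the frame passes the CRC check).

00000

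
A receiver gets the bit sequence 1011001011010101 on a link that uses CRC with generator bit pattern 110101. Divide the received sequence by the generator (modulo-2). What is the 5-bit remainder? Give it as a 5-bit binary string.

01000

Modulo-2 division of 1011001011010101 by 110101:
  pos 0: 101100 XOR 110101 = 011001
  pos 1: 110011 XOR 110101 = 000110
  pos 4: 110011 XOR 110101 = 000110
  pos 7: 110010 XOR 110101 = 000111
  pos 10: 111101 XOR 110101 = 001000
Remainder = 01000 (nonzero — an error is detected).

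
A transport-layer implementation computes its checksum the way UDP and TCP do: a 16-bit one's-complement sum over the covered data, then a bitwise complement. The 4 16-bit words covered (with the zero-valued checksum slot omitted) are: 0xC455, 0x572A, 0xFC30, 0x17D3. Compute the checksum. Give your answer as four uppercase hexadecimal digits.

One's-complement addition (fold any carry out of bit 15 back into bit 0):
  0xC455 + 0x572A = 0x11B7F → wrap carry → 0x1B80
  0x1B80 + 0xFC30 = 0x117B0 → wrap carry → 0x17B1
  0x17B1 + 0x17D3 = 0x02F84
One's-complement sum = 0x2F84.
Checksum = ~0x2F84 & 0xFFFF = 0xD07B.

D07B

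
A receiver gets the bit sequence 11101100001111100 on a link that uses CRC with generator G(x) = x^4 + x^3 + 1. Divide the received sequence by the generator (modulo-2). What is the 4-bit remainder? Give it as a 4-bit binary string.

0000

Modulo-2 division of 11101100001111100 by 11001:
  pos 0: 11101 XOR 11001 = 00100
  pos 2: 10010 XOR 11001 = 01011
  pos 3: 10110 XOR 11001 = 01111
  pos 4: 11110 XOR 11001 = 00111
  pos 6: 11101 XOR 11001 = 00100
  pos 8: 10011 XOR 11001 = 01010
  pos 9: 10101 XOR 11001 = 01100
  pos 10: 11001 XOR 11001 = 00000
Remainder = 0000 (zero — the frame passes the CRC check).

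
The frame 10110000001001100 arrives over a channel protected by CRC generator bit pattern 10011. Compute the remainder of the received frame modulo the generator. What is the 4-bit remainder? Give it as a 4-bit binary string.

Modulo-2 division of 10110000001001100 by 10011:
  pos 0: 10110 XOR 10011 = 00101
  pos 2: 10100 XOR 10011 = 00111
  pos 4: 11100 XOR 10011 = 01111
  pos 5: 11110 XOR 10011 = 01101
  pos 6: 11011 XOR 10011 = 01000
  pos 7: 10000 XOR 10011 = 00011
  pos 10: 11011 XOR 10011 = 01000
  pos 11: 10000 XOR 10011 = 00011
Remainder = 0110 (nonzero — an error is detected).

0110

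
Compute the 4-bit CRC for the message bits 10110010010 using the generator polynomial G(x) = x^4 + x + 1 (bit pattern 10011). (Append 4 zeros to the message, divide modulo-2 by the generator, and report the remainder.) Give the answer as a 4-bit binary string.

Append 4 zeros: 101100100100000. Divide by 10011 (XOR where the leading bit is 1):
  pos 0: 10110 XOR 10011 = 00101
  pos 2: 10101 XOR 10011 = 00110
  pos 4: 11000 XOR 10011 = 01011
  pos 5: 10111 XOR 10011 = 00100
  pos 7: 10000 XOR 10011 = 00011
  pos 10: 11000 XOR 10011 = 01011
Remainder (last 4 bits) = 1011. This is the CRC / FCS.

1011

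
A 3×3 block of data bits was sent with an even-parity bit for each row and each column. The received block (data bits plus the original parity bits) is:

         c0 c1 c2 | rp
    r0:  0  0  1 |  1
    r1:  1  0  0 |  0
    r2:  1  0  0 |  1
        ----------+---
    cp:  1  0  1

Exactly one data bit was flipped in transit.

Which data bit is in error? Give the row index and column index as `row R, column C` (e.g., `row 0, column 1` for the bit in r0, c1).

row 1, column 0

Recompute each row's even parity and compare to rp:
  r0: data parity 1, sent rp 1 → ok
  r1: data parity 1, sent rp 0 → mismatch
  r2: data parity 1, sent rp 1 → ok
Recompute each column's even parity and compare to cp:
  c0: data parity 0, sent cp 1 → mismatch
  c1: data parity 0, sent cp 0 → ok
  c2: data parity 1, sent cp 1 → ok
Exactly one row (r1) and one column (c0) fail → the flipped bit is at their intersection.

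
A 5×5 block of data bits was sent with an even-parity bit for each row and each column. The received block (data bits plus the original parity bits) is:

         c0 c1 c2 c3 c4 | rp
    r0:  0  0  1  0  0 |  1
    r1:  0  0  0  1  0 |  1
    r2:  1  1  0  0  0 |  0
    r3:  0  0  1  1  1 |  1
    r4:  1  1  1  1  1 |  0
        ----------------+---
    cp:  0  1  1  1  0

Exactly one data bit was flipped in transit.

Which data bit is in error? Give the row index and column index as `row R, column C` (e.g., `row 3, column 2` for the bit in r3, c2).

row 4, column 1

Recompute each row's even parity and compare to rp:
  r0: data parity 1, sent rp 1 → ok
  r1: data parity 1, sent rp 1 → ok
  r2: data parity 0, sent rp 0 → ok
  r3: data parity 1, sent rp 1 → ok
  r4: data parity 1, sent rp 0 → mismatch
Recompute each column's even parity and compare to cp:
  c0: data parity 0, sent cp 0 → ok
  c1: data parity 0, sent cp 1 → mismatch
  c2: data parity 1, sent cp 1 → ok
  c3: data parity 1, sent cp 1 → ok
  c4: data parity 0, sent cp 0 → ok
Exactly one row (r4) and one column (c1) fail → the flipped bit is at their intersection.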